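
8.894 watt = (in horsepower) 0.01193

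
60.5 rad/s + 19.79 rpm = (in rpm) 597.5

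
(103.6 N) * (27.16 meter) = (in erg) 2.814e+10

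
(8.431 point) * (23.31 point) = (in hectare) 2.446e-09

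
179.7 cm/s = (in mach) 0.005278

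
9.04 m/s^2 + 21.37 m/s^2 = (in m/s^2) 30.41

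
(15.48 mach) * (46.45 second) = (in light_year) 2.588e-11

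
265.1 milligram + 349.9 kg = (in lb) 771.4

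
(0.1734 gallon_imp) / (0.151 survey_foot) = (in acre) 4.232e-06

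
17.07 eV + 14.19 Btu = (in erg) 1.497e+11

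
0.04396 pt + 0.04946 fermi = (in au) 1.037e-16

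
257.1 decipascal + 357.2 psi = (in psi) 357.2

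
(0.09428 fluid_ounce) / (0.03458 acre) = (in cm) 1.992e-06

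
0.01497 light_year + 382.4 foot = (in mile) 8.8e+10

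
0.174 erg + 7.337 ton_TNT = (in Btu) 2.91e+07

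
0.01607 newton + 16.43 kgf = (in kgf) 16.43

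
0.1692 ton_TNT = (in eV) 4.419e+27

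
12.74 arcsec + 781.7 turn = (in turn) 781.7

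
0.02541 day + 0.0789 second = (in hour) 0.6099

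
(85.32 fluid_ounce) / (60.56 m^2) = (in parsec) 1.35e-21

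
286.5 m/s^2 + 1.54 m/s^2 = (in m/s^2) 288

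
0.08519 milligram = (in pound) 1.878e-07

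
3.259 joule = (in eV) 2.034e+19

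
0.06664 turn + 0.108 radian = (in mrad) 526.7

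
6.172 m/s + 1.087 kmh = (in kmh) 23.31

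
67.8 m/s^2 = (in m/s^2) 67.8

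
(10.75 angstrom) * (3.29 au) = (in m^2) 529.1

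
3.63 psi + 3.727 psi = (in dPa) 5.072e+05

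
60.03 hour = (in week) 0.3573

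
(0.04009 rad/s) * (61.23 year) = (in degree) 4.435e+09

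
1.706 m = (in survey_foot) 5.597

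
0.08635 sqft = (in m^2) 0.008022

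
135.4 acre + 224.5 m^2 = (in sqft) 5.9e+06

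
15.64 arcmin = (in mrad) 4.549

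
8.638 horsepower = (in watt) 6441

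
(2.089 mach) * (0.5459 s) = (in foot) 1274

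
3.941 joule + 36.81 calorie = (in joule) 158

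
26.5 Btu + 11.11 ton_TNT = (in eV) 2.901e+29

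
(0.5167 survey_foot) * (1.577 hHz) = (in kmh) 89.41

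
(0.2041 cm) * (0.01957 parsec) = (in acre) 3.046e+08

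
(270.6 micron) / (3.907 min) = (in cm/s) 0.0001154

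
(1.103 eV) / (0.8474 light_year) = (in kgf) 2.248e-36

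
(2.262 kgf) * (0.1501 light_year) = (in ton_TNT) 7.529e+06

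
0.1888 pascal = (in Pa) 0.1888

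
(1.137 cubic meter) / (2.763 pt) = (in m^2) 1166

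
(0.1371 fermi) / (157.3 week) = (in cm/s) 1.441e-22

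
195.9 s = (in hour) 0.05442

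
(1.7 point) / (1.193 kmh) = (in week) 2.992e-09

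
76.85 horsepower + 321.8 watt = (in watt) 5.763e+04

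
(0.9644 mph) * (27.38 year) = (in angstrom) 3.723e+18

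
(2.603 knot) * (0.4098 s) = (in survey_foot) 1.8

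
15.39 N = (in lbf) 3.46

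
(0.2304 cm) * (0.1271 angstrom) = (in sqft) 3.152e-13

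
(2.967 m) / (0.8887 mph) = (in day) 8.644e-05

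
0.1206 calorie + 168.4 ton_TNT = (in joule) 7.046e+11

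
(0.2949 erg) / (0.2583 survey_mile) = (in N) 7.094e-11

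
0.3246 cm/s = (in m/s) 0.003246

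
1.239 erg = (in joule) 1.239e-07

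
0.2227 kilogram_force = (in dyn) 2.184e+05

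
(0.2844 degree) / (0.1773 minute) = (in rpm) 0.004456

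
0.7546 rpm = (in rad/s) 0.07902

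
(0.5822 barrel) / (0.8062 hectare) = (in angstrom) 1.148e+05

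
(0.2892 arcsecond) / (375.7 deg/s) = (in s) 2.138e-07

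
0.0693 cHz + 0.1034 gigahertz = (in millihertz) 1.034e+11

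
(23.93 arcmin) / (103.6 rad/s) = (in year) 2.131e-12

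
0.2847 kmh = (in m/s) 0.07908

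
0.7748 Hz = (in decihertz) 7.748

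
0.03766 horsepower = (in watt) 28.08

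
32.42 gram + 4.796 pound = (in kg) 2.208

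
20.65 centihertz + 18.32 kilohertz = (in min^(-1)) 1.099e+06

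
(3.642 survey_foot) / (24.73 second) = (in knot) 0.08726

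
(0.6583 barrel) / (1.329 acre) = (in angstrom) 1.946e+05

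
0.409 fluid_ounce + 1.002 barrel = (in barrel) 1.002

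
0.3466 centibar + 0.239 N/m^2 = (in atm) 0.003423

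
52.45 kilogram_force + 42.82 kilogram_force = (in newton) 934.3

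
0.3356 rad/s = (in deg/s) 19.23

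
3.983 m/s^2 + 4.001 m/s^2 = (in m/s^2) 7.984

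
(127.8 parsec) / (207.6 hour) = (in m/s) 5.277e+12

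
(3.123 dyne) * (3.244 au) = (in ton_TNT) 0.003622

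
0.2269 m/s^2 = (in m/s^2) 0.2269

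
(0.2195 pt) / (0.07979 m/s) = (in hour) 2.696e-07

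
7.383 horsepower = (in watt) 5506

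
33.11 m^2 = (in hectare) 0.003311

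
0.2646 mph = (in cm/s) 11.83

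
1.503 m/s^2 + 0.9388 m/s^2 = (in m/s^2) 2.442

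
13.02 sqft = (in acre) 0.0002989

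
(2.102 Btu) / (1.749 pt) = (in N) 3.594e+06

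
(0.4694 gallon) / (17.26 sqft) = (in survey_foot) 0.003636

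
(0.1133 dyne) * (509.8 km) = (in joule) 0.5776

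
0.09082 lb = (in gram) 41.2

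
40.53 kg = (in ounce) 1430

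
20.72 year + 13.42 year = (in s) 1.077e+09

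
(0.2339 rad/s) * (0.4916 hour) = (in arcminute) 1.423e+06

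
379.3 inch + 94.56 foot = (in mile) 0.0239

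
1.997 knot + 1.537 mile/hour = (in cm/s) 171.4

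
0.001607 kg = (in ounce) 0.05669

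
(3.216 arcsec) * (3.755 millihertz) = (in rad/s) 5.855e-08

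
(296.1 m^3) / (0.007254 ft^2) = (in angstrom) 4.394e+15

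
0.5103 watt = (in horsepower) 0.0006843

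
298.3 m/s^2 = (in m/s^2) 298.3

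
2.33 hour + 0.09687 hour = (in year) 0.000277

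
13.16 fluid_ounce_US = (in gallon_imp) 0.08561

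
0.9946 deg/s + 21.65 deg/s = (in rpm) 3.774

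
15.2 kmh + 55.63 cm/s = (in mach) 0.01403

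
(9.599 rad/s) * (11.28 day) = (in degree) 5.36e+08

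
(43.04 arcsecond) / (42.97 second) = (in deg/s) 0.0002782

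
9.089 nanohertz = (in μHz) 0.009089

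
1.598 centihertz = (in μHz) 1.598e+04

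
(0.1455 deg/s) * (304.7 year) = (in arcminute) 8.389e+10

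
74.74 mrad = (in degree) 4.282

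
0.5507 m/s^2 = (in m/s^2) 0.5507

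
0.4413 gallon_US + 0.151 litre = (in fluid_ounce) 61.59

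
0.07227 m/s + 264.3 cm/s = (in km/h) 9.775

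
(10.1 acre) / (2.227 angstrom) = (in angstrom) 1.835e+24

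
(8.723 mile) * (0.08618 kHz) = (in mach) 3553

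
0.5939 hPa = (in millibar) 0.5939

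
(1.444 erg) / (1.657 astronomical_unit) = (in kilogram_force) 5.94e-20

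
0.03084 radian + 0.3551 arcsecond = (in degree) 1.767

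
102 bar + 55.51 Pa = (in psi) 1479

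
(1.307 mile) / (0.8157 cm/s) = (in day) 2.985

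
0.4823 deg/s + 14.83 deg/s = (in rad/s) 0.2673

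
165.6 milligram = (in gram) 0.1656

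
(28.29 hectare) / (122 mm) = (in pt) 6.573e+09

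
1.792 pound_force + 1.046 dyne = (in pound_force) 1.792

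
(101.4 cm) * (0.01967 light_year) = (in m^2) 1.887e+14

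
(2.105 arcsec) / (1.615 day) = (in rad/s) 7.314e-11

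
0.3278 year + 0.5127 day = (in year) 0.3292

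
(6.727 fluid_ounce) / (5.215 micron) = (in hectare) 0.003815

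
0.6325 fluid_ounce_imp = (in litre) 0.01797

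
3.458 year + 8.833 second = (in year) 3.458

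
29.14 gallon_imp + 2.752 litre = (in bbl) 0.8505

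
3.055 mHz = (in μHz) 3055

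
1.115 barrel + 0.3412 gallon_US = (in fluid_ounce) 6038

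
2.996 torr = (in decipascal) 3994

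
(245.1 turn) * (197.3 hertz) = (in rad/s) 3.038e+05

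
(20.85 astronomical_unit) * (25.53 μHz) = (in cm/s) 7.963e+09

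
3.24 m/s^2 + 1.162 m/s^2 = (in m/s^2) 4.402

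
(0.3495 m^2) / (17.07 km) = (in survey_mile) 1.272e-08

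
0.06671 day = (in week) 0.00953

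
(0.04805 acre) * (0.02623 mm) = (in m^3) 0.0051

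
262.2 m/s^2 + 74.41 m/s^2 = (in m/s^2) 336.6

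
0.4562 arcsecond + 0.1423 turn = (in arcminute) 3074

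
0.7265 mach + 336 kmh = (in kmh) 1227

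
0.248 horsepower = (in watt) 184.9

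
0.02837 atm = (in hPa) 28.75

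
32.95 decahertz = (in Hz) 329.5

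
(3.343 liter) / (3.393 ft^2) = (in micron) 1.061e+04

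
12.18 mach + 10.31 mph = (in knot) 8071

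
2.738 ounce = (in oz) 2.738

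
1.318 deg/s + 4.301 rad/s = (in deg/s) 247.7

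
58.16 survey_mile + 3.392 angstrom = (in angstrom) 9.36e+14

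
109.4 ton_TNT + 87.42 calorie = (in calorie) 1.094e+11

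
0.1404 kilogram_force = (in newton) 1.377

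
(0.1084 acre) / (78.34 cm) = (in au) 3.743e-09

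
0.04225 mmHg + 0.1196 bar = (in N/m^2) 1.197e+04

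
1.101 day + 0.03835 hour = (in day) 1.103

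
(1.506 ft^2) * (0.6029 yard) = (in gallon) 20.38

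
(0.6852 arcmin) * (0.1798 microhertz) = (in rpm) 3.422e-10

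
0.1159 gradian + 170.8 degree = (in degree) 170.9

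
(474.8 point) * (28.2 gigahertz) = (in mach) 1.387e+07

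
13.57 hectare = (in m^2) 1.357e+05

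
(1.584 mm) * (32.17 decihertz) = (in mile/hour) 0.0114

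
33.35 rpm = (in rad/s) 3.492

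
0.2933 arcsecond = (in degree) 8.147e-05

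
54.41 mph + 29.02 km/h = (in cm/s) 3238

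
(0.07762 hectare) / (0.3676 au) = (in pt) 4.001e-05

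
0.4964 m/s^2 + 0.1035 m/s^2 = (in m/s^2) 0.5999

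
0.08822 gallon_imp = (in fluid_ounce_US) 13.56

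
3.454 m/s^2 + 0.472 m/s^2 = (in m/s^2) 3.926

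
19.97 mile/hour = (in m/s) 8.927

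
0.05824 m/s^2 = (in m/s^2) 0.05824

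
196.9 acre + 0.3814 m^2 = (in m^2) 7.968e+05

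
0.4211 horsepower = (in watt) 314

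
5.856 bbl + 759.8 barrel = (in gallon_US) 3.216e+04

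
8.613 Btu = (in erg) 9.087e+10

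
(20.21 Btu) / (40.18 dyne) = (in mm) 5.307e+10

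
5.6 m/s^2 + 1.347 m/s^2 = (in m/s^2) 6.947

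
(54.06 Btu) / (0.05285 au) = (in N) 7.214e-06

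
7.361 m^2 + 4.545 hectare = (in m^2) 4.546e+04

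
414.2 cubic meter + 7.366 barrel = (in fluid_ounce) 1.405e+07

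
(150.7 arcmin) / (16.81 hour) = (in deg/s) 4.15e-05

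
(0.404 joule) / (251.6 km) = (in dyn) 0.1606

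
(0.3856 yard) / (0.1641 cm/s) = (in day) 0.002487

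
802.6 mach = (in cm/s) 2.733e+07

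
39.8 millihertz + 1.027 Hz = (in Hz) 1.067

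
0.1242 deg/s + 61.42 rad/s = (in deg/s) 3519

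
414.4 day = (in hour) 9946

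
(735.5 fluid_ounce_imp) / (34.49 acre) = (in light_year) 1.583e-23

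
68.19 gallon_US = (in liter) 258.1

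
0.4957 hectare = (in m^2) 4957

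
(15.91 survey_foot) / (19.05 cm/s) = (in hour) 0.007071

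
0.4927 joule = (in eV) 3.075e+18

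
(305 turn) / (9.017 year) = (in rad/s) 6.739e-06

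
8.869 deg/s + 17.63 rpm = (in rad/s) 2.001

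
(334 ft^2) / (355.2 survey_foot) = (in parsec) 9.288e-18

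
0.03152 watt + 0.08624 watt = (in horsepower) 0.0001579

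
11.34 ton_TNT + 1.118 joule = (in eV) 2.961e+29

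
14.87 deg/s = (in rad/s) 0.2595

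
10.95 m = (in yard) 11.98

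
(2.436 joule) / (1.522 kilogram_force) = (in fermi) 1.632e+14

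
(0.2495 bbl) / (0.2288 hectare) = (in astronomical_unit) 1.159e-16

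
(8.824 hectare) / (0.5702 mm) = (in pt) 4.387e+11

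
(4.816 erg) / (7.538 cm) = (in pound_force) 1.436e-06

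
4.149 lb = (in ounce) 66.38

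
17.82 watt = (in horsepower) 0.0239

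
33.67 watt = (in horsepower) 0.04515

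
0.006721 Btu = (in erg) 7.091e+07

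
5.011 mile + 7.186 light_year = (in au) 4.545e+05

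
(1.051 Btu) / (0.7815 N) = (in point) 4.022e+06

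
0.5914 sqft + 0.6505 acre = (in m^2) 2633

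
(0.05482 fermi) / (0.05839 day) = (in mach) 3.191e-23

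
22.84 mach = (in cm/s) 7.777e+05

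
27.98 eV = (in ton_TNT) 1.071e-27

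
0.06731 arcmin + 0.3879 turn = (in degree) 139.6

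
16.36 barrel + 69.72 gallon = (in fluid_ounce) 9.688e+04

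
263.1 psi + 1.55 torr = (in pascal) 1.814e+06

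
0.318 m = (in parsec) 1.031e-17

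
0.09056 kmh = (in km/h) 0.09056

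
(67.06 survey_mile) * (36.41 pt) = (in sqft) 1.492e+04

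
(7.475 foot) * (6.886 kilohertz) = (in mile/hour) 3.51e+04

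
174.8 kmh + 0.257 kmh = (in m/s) 48.63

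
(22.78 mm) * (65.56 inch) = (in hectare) 3.793e-06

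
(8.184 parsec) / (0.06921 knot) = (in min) 1.182e+17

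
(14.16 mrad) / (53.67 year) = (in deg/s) 4.793e-10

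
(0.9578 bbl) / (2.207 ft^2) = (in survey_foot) 2.437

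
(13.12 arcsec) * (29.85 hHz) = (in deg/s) 10.88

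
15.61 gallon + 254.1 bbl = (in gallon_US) 1.069e+04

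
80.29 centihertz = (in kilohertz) 0.0008029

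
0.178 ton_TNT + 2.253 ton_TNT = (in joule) 1.017e+10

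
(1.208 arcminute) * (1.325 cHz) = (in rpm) 4.446e-05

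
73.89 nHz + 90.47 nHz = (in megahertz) 1.644e-13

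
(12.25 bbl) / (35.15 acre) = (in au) 9.152e-17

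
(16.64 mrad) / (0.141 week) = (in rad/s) 1.951e-07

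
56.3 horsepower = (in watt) 4.198e+04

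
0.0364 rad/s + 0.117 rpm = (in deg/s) 2.788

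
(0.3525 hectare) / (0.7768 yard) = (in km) 4.963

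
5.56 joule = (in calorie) 1.329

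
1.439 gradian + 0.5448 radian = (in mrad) 567.4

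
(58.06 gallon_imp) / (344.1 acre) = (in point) 0.0005373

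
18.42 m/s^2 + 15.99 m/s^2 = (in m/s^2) 34.41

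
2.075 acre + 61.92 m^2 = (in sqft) 9.105e+04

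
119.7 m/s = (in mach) 0.3515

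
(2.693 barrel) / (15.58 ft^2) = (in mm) 295.8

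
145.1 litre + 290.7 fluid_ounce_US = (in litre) 153.7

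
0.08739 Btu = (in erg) 9.22e+08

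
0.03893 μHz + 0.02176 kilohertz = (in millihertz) 2.176e+04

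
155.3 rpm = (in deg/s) 931.8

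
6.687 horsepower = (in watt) 4986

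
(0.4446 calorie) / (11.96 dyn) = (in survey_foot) 5.103e+04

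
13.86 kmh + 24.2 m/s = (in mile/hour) 62.75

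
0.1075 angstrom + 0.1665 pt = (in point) 0.1665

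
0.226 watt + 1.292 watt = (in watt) 1.518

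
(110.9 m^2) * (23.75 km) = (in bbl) 1.657e+07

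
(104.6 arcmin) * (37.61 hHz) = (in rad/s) 114.4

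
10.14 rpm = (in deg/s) 60.84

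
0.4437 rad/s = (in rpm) 4.237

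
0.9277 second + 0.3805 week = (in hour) 63.92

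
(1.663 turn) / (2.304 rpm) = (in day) 0.0005012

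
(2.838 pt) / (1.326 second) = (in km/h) 0.002718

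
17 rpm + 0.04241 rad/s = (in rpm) 17.4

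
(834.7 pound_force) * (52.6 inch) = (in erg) 4.961e+10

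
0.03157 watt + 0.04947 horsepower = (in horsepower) 0.04951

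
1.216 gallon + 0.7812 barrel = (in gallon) 34.03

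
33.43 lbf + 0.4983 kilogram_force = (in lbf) 34.53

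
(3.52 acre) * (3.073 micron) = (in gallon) 11.56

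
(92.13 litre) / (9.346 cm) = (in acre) 0.0002436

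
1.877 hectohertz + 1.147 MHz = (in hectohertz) 1.147e+04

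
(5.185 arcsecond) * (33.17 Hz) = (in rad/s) 0.0008338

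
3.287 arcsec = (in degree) 0.0009131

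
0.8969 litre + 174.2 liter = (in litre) 175.1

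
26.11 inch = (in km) 0.0006632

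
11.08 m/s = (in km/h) 39.89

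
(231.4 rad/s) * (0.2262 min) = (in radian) 3141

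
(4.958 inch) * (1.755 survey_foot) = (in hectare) 6.736e-06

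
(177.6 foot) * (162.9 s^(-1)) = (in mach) 25.9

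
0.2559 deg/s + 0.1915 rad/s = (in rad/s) 0.196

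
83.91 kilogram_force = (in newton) 822.9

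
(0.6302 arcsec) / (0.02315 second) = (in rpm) 0.00126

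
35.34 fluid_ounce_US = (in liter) 1.045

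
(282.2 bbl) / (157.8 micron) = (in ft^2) 3.06e+06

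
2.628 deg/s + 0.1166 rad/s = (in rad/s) 0.1625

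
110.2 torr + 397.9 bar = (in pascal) 3.98e+07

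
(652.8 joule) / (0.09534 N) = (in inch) 2.696e+05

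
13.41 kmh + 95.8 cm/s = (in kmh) 16.86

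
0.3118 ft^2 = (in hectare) 2.897e-06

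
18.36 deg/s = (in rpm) 3.06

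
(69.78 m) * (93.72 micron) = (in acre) 1.616e-06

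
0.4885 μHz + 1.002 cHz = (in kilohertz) 1.002e-05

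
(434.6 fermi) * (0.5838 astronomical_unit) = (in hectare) 3.796e-06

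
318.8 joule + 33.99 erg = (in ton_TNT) 7.62e-08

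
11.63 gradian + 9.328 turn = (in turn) 9.357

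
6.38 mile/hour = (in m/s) 2.852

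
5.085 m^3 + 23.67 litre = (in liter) 5109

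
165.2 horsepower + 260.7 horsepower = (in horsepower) 425.9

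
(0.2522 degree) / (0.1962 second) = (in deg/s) 1.285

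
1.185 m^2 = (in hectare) 0.0001185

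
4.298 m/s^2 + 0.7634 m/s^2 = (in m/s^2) 5.061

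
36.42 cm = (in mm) 364.2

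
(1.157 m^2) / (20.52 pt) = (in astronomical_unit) 1.068e-09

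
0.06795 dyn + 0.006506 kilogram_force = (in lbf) 0.01434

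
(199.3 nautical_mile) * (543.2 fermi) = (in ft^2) 2.158e-06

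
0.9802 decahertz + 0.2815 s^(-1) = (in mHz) 1.008e+04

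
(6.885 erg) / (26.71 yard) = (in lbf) 6.337e-09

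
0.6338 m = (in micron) 6.338e+05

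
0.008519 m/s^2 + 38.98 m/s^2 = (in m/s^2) 38.99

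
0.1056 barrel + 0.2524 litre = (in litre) 17.04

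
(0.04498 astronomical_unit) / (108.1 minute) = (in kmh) 3.735e+06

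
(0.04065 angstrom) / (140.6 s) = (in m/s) 2.891e-14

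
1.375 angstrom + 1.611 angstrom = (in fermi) 2.986e+05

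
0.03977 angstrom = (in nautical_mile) 2.147e-15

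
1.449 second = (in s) 1.449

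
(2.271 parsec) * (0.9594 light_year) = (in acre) 1.572e+29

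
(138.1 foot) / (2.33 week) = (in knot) 5.806e-05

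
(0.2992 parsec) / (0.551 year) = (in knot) 1.033e+09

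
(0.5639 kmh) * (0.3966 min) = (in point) 1.057e+04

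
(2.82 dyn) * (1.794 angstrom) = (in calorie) 1.209e-15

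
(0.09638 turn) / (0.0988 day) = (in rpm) 0.0006774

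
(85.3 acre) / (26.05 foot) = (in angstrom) 4.348e+14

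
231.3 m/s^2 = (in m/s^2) 231.3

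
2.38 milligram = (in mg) 2.38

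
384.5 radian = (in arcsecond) 7.931e+07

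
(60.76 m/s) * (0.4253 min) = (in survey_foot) 5087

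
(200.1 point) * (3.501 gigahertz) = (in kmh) 8.897e+08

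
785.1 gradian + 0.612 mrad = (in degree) 706.6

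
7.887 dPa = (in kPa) 0.0007887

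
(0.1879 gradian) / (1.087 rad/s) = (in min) 4.525e-05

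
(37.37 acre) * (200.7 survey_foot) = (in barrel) 5.819e+07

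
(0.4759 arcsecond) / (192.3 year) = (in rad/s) 3.805e-16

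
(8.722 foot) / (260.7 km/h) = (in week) 6.07e-08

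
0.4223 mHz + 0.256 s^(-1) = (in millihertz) 256.4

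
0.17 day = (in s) 1.469e+04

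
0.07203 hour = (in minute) 4.322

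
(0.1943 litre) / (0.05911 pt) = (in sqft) 100.3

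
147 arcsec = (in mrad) 0.7127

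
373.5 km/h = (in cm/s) 1.038e+04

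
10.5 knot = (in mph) 12.08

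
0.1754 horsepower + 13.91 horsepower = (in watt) 1.05e+04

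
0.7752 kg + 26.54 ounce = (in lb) 3.368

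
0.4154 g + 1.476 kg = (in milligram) 1.476e+06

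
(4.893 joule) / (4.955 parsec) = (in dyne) 3.2e-12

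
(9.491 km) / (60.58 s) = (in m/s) 156.7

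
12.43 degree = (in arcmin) 745.8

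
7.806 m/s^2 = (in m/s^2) 7.806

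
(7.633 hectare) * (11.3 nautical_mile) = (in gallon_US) 4.22e+11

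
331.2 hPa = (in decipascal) 3.312e+05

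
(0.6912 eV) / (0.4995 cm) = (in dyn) 2.217e-12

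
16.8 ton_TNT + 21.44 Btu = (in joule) 7.029e+10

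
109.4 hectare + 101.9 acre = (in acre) 372.2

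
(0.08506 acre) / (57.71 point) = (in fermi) 1.691e+19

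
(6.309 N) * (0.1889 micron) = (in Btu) 1.13e-09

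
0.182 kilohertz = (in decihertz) 1820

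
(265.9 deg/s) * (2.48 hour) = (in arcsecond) 8.546e+09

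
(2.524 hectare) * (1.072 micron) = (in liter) 27.06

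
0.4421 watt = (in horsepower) 0.0005929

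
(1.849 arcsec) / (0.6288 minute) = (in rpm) 2.269e-06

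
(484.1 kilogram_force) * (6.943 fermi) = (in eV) 2.057e+08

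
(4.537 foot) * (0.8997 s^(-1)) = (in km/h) 4.479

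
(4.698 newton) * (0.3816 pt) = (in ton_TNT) 1.512e-13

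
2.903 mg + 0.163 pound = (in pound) 0.163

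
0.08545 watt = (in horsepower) 0.0001146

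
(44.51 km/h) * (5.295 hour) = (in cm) 2.357e+07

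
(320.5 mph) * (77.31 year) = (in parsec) 1.132e-05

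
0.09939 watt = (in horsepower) 0.0001333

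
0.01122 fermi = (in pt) 3.18e-14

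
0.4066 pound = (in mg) 1.844e+05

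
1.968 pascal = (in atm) 1.942e-05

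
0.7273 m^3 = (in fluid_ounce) 2.459e+04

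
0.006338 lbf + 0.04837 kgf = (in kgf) 0.05124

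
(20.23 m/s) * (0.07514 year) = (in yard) 5.242e+07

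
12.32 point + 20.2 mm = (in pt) 69.58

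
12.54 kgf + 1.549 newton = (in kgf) 12.7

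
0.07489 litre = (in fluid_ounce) 2.532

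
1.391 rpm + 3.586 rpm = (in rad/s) 0.5212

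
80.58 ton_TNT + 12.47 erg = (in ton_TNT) 80.58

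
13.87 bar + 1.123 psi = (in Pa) 1.395e+06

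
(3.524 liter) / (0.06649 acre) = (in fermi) 1.31e+10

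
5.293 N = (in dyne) 5.293e+05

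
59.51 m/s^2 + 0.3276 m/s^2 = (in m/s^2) 59.84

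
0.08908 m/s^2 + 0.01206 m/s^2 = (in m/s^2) 0.1011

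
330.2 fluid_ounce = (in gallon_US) 2.58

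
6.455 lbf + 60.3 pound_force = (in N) 296.9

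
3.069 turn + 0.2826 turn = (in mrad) 2.106e+04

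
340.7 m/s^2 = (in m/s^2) 340.7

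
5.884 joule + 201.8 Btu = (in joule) 2.129e+05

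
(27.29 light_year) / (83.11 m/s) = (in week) 5.136e+09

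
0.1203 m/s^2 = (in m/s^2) 0.1203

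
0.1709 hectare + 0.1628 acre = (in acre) 0.5851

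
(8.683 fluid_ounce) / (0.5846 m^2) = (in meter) 0.0004393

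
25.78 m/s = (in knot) 50.11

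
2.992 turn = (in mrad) 1.88e+04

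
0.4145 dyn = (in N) 4.145e-06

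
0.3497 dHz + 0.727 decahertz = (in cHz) 730.5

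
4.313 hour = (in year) 0.0004924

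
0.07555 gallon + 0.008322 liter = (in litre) 0.2943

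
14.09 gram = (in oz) 0.497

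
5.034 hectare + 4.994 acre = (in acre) 17.43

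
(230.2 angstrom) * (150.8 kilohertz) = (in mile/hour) 0.007765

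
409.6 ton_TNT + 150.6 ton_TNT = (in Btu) 2.222e+09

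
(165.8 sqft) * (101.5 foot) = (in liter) 4.765e+05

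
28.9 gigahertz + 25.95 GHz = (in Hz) 5.485e+10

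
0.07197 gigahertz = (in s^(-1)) 7.197e+07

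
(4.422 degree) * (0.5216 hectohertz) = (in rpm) 38.44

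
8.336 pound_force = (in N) 37.08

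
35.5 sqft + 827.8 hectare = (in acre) 2046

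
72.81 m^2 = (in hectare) 0.007281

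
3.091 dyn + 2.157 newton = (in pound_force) 0.4849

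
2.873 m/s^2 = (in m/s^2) 2.873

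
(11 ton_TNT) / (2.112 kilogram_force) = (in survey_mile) 1.381e+06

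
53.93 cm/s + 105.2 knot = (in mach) 0.1605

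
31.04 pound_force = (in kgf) 14.08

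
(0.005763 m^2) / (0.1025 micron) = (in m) 5.622e+04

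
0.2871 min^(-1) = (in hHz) 4.785e-05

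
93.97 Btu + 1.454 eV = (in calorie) 2.37e+04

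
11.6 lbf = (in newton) 51.6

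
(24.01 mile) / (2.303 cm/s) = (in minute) 2.796e+04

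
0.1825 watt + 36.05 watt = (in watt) 36.23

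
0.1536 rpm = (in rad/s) 0.01608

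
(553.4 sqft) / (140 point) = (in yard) 1138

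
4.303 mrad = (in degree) 0.2465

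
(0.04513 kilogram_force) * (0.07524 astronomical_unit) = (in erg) 4.982e+16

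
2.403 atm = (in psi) 35.31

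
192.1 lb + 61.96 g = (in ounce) 3076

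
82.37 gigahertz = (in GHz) 82.37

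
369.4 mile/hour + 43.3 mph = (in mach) 0.5418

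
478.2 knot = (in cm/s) 2.46e+04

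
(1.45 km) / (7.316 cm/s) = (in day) 0.2294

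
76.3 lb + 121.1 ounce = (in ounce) 1342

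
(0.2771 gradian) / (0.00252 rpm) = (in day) 0.0001909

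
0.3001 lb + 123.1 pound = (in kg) 55.97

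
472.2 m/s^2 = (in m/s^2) 472.2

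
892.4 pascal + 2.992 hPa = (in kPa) 1.192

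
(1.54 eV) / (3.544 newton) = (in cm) 6.962e-18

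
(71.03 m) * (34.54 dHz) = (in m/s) 245.3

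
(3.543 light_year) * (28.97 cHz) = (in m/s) 9.711e+15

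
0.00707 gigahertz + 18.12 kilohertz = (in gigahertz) 0.007088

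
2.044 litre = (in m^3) 0.002044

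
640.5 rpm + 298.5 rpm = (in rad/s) 98.33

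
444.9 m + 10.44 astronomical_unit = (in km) 1.562e+09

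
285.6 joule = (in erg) 2.856e+09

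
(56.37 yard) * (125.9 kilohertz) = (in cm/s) 6.489e+08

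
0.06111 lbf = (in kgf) 0.02772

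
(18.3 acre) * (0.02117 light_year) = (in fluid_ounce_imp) 5.22e+23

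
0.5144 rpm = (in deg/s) 3.086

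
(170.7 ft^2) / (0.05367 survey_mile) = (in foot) 0.6024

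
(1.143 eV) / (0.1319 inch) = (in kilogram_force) 5.574e-18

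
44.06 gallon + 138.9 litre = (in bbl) 1.923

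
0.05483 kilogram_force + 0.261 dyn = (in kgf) 0.05483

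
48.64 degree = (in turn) 0.1351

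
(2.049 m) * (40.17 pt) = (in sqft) 0.3125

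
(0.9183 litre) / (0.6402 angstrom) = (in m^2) 1.434e+07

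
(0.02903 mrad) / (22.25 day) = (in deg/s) 8.652e-10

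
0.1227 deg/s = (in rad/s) 0.002142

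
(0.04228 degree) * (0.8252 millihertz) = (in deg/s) 3.489e-05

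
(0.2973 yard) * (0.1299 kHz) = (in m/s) 35.31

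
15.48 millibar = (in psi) 0.2245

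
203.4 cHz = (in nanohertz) 2.034e+09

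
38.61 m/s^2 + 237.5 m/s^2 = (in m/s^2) 276.1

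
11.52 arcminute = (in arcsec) 691.2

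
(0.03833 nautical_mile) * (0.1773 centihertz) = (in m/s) 0.1259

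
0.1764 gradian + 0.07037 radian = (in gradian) 4.656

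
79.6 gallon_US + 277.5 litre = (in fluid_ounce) 1.957e+04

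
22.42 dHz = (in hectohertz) 0.02242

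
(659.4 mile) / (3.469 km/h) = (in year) 0.03492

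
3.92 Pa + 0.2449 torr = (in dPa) 365.7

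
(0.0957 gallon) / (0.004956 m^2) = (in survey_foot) 0.2398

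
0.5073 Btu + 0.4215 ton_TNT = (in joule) 1.764e+09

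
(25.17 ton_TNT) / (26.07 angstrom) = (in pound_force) 9.081e+18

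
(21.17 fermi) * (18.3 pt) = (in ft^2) 1.471e-15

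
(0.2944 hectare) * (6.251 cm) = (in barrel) 1158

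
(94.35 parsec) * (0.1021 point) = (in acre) 2.591e+10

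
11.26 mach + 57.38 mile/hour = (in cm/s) 3.86e+05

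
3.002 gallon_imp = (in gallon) 3.605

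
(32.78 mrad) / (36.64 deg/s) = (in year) 1.625e-09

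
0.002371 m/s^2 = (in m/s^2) 0.002371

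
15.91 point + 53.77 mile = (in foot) 2.839e+05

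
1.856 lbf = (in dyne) 8.256e+05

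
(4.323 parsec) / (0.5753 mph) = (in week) 8.576e+11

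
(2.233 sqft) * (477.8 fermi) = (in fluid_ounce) 3.352e-09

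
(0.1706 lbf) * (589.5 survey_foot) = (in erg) 1.364e+09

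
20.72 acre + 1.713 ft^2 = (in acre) 20.72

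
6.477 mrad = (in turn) 0.001031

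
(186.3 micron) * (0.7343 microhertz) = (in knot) 2.659e-10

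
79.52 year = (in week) 4146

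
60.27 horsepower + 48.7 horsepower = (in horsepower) 109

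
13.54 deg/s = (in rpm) 2.257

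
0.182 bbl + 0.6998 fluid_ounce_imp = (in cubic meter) 0.02896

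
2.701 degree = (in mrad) 47.14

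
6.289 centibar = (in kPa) 6.289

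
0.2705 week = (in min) 2727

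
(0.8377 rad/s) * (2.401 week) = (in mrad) 1.216e+09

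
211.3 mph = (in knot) 183.6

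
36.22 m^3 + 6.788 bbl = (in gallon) 9853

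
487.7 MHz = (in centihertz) 4.877e+10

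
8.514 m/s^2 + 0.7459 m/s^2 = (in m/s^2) 9.26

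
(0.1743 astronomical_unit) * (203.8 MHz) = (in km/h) 1.913e+19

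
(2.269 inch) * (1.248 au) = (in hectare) 1.076e+06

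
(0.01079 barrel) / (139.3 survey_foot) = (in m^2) 4.04e-05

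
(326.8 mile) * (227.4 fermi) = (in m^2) 1.196e-07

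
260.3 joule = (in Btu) 0.2467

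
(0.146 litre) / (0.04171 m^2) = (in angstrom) 3.5e+07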